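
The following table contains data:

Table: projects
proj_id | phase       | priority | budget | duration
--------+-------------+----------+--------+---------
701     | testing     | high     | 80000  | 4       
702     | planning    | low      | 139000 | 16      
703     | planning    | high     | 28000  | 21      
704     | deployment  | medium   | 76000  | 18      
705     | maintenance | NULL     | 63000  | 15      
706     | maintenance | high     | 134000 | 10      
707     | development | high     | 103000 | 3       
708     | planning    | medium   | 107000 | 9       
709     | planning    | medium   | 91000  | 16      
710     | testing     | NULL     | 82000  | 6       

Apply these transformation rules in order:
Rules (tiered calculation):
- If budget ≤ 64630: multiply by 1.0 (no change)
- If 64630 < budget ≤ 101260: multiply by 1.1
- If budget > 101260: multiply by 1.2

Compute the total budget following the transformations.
1032500.0

Step 1: Tier 1 (budget ≤ 64630): 2 records, sum = 91000 × 1.0 = 91000.0
Step 2: Tier 2 (64630 < budget ≤ 101260): 4 records, sum = 329000 × 1.1 = 361900.0
Step 3: Tier 3 (budget > 101260): 4 records, sum = 483000 × 1.2 = 579600.0
Step 4: Final sum = 91000.0 + 361900.0 + 579600.0 = 1032500.0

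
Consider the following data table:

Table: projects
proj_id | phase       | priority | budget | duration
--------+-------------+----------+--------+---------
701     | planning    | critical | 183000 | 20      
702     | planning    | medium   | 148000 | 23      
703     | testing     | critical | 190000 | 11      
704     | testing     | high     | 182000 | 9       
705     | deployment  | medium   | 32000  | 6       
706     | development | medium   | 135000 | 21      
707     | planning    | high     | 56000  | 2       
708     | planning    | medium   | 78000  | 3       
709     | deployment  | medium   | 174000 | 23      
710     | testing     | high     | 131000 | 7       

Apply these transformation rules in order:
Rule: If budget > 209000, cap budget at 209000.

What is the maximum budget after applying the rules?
190000

Step 1: Original maximum budget = 190000
Step 2: Check cap of 209000 against maximum
Step 3: No records exceed the cap (max 190000 <= cap 209000), so no capping applies
Step 4: Maximum after transformation = 190000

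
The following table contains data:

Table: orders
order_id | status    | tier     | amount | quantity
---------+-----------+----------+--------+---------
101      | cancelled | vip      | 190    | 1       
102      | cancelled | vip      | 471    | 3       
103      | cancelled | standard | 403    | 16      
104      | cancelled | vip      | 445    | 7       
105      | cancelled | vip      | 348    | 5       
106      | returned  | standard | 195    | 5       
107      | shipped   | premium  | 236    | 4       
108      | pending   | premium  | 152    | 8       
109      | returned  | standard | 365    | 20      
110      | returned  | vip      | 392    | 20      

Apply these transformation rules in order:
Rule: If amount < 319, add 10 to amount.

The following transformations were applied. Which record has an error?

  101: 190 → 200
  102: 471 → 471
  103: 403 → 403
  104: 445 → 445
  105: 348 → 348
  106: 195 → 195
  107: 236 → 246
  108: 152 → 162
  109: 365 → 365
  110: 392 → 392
Record 106 has an error. The correct transformed value should be 205, not 195.

Step 1: Check each record against the rule
Step 2: Record 106 has amount = 195
Step 3: Since 195 < 319, the bonus should have been applied
Step 4: Correct value = 205, but claimed value = 195
Conclusion: Record 106 has the error.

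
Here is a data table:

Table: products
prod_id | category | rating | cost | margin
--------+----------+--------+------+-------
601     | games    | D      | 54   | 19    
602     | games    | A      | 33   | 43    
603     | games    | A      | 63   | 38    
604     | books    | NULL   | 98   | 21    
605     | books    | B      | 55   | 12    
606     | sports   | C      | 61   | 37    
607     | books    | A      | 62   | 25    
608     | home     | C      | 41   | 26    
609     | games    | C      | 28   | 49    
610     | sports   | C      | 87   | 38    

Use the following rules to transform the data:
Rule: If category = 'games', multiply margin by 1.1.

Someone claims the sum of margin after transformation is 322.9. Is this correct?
Yes, the result is correct.

Step 1: Calculate the correct sum after transformation
Step 2: Apply multiplier 1.1 to records where category = 'games'
Step 3: Correct result = 322.9
Step 4: Claimed result = 322.9
Step 5: 322.9 = 322.9 ✓
Conclusion: The claimed result is correct.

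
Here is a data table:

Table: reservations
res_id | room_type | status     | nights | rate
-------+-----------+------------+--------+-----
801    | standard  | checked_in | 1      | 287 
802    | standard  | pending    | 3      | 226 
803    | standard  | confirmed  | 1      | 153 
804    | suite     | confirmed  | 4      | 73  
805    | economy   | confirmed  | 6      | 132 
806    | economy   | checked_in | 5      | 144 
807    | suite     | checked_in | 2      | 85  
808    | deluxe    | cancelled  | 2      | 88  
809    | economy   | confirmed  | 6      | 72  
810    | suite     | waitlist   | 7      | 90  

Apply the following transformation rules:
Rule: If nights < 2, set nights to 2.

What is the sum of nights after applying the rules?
39

Step 1: 2 records have nights < 2
Step 2: These records originally summed to 2
Step 3: After setting to minimum: 2 × 2 = 4
Step 4: Unaffected records sum: 35
Step 5: Final sum = 4 + 35 = 39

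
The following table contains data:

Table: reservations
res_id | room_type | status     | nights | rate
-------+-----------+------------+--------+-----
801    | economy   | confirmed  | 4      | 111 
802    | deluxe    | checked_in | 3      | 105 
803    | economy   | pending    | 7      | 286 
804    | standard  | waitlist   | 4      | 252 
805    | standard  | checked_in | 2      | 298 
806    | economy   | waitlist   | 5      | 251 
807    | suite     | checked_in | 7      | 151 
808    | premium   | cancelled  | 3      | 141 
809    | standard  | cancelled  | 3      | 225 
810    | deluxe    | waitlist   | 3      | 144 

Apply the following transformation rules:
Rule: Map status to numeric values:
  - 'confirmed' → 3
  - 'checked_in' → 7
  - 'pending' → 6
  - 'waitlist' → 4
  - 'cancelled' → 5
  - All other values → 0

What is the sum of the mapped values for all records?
52

Step 1: Apply mapping to each record
Step 2: Count by status:
  'confirmed': 1 records × 3 = 3
  'checked_in': 3 records × 7 = 21
  'pending': 1 records × 6 = 6
  'waitlist': 3 records × 4 = 12
  'cancelled': 2 records × 5 = 10
Step 3: Sum all mapped values = 52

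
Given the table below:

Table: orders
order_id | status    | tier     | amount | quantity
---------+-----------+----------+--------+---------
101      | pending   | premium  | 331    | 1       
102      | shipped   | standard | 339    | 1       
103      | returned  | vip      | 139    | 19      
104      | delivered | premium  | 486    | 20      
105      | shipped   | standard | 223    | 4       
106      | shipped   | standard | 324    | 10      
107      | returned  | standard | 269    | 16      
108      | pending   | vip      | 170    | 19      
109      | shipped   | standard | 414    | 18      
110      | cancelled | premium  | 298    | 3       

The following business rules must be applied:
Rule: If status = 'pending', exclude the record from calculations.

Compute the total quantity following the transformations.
91

Step 1: Identify records where status = 'pending'
Step 2: The excluded records sum to 20
Step 3: Original total quantity = 111
Step 4: Remaining total = 111 - 20 = 91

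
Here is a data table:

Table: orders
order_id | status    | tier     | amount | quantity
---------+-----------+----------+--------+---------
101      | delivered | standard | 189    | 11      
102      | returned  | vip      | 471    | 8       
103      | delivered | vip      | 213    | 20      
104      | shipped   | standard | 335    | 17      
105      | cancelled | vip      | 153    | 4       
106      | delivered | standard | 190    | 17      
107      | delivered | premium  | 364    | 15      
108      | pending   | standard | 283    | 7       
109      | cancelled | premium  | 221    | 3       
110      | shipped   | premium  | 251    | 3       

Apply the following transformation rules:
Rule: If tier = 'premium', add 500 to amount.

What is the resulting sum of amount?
4170

Step 1: Count records where tier = 'premium': 3
Step 2: Total bonus added: 3 × 500 = 1500
Step 3: Original sum of amount: 2670
Step 4: Final sum = 2670 + 1500 = 4170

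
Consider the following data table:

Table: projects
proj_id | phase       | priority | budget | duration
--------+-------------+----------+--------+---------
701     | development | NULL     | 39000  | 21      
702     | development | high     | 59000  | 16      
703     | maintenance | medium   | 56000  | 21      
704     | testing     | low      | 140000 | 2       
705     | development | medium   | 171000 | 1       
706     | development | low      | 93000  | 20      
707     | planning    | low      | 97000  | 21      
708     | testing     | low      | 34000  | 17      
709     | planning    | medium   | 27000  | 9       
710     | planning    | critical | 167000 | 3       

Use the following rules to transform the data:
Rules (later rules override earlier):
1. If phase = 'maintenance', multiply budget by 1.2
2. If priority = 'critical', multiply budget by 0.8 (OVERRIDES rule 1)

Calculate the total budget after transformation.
860800.0

Step 1: Rule 2 takes priority for records with priority = 'critical'
  - 1 records: 167000 × 0.8 = 133600.0
Step 2: Rule 1 applies to remaining records with phase = 'maintenance'
  - 1 records: 56000 × 1.2 = 67200.0
Step 3: Other records unchanged: 660000
Step 4: Final sum = 133600.0 + 67200.0 + 660000 = 860800.0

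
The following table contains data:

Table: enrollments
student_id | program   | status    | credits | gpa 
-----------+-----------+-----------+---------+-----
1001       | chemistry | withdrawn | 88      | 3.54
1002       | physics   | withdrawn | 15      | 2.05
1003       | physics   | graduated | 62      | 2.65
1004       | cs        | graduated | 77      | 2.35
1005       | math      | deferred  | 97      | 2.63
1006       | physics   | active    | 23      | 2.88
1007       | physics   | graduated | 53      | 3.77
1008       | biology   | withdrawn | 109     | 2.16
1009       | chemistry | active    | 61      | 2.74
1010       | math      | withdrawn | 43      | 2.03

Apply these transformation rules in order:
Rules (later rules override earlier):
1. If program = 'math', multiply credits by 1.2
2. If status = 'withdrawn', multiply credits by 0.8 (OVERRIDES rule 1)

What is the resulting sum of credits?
596.4

Step 1: Rule 2 takes priority for records with status = 'withdrawn'
  - 4 records: 255 × 0.8 = 204.0
Step 2: Rule 1 applies to remaining records with program = 'math'
  - 1 records: 97 × 1.2 = 116.4
Step 3: Other records unchanged: 276
Step 4: Final sum = 204.0 + 116.4 + 276 = 596.4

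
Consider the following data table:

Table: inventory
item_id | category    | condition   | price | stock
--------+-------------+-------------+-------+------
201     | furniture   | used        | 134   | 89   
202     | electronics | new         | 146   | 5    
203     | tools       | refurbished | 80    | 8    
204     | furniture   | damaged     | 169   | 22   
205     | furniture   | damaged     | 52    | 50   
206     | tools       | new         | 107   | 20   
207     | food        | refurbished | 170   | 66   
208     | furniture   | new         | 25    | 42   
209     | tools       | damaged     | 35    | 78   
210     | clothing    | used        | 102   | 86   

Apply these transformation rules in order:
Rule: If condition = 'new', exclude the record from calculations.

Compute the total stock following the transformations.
399

Step 1: Identify records where condition = 'new'
Step 2: The excluded records sum to 67
Step 3: Original total stock = 466
Step 4: Remaining total = 466 - 67 = 399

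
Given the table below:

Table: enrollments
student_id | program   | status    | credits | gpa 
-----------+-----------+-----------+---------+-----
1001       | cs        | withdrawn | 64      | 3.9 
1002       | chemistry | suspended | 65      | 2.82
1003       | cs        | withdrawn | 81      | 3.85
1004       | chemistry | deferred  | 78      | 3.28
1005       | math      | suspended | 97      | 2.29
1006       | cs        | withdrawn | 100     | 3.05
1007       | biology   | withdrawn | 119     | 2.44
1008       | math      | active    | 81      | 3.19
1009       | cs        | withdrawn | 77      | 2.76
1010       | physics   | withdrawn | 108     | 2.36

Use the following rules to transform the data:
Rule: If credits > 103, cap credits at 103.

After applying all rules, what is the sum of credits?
849

Step 1: 2 records have credits > 103
Step 2: These records originally summed to 227
Step 3: After capping: 2 × 103 = 206
Step 4: Unaffected records sum: 643
Step 5: Final sum = 206 + 643 = 849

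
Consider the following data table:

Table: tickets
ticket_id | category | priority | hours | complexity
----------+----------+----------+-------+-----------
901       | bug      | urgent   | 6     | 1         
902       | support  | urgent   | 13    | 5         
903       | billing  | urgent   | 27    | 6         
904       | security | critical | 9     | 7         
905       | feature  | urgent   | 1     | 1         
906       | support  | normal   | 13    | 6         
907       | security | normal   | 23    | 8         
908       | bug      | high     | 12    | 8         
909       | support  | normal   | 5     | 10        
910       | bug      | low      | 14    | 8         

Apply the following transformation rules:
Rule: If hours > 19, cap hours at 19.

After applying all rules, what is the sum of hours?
111

Step 1: 2 records have hours > 19
Step 2: These records originally summed to 50
Step 3: After capping: 2 × 19 = 38
Step 4: Unaffected records sum: 73
Step 5: Final sum = 38 + 73 = 111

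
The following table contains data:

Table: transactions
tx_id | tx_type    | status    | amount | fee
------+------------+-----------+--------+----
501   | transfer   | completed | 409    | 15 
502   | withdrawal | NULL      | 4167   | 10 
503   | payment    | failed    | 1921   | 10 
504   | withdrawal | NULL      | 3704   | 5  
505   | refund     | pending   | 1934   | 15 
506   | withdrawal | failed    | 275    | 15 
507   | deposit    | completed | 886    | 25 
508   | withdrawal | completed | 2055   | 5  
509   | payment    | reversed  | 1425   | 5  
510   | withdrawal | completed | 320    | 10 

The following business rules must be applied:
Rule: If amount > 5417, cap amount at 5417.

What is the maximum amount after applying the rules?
4167

Step 1: Original maximum amount = 4167
Step 2: Check cap of 5417 against maximum
Step 3: No records exceed the cap (max 4167 <= cap 5417), so no capping applies
Step 4: Maximum after transformation = 4167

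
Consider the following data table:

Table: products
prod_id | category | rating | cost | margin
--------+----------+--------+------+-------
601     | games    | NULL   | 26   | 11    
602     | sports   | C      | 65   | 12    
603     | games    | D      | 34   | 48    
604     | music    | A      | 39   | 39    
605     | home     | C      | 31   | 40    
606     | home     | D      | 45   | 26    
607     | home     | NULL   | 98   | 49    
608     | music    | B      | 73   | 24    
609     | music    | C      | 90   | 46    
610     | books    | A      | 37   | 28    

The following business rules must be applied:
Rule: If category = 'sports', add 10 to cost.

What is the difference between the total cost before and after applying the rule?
10

Step 1: Original sum of cost = 538
Step 2: 1 records have category = 'sports'
Step 3: Each affected record changes by 10
Step 4: Total change = 1 × 10 = 10
Step 5: New sum = 538 + 10 = 548
Step 6: Difference = |548 - 538| = 10
        (Sum increased by 10)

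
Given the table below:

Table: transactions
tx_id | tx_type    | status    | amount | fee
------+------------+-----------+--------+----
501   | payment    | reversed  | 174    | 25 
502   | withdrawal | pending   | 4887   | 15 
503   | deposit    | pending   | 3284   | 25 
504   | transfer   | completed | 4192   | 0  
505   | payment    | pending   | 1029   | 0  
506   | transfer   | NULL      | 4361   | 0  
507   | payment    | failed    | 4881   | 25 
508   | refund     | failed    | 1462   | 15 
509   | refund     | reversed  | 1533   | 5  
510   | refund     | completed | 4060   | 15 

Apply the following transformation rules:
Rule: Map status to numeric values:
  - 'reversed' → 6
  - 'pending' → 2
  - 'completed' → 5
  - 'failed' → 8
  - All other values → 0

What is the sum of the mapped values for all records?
44

Step 1: Apply mapping to each record
Step 2: Count by status:
  'reversed': 2 records × 6 = 12
  'pending': 3 records × 2 = 6
  'completed': 2 records × 5 = 10
  'failed': 2 records × 8 = 16
Step 3: Sum all mapped values = 44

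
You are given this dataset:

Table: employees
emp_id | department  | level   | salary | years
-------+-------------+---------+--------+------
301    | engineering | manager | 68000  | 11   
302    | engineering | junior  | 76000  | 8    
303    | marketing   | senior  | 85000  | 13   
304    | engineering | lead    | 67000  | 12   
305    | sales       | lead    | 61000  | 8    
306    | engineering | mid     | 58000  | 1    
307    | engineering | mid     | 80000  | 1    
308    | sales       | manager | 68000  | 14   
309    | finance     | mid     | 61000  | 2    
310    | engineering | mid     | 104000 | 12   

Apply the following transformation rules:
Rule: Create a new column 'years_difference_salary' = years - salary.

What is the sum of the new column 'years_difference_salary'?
-727918

Step 1: For each record, compute years - salary
Example calculations:
  11 - 68000 = -67989
  8 - 76000 = -75992
  13 - 85000 = -84987
  ...
Step 2: Sum all derived values
Step 3: Total = -727918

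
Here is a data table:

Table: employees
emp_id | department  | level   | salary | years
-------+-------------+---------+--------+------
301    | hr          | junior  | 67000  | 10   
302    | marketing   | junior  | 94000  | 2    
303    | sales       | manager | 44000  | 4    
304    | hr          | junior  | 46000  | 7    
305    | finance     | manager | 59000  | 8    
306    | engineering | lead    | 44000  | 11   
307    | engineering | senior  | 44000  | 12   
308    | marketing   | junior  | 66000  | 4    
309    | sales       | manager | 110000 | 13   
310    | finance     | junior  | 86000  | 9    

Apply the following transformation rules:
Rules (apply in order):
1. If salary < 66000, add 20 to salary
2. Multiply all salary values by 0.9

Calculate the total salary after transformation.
594090.0

Step 1: Apply Rule 1 - Add 20 to records with salary < 66000
  - 5 records affected: 237000 + (5 × 20) = 237100
  - Unaffected records: 423000
  - Sum after Rule 1: 660100
Step 2: Apply Rule 2 - Multiply all by 0.9
  - 660100 × 0.9 = 594090.0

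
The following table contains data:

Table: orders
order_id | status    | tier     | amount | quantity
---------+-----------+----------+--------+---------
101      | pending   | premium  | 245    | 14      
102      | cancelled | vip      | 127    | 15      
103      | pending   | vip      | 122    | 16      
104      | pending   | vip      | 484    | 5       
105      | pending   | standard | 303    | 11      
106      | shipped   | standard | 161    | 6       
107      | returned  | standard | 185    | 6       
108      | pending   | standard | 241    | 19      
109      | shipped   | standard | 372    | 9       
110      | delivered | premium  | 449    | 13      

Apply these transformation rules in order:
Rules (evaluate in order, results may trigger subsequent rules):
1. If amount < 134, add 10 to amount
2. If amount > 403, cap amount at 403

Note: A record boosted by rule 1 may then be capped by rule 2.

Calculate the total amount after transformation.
2582

Step 1: Apply rule 1 to records with amount < 134
  - 2 records get bonus of 10
  - Of these, 0 records then exceed 403 and get capped
Step 2: Apply rule 2 to records with amount > 403
  - 2 records (original) are capped
Step 3: Calculate final sum = 2582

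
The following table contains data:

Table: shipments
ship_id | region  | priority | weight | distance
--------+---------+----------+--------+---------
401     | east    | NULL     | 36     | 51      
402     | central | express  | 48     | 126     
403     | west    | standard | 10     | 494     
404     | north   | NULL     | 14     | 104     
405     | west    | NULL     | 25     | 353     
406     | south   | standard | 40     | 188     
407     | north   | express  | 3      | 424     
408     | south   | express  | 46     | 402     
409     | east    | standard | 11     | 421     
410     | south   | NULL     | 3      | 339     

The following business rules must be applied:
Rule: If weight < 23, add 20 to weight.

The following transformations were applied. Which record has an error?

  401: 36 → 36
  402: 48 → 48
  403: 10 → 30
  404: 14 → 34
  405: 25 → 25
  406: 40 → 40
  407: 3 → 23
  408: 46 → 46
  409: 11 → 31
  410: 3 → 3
Record 410 has an error. The correct transformed value should be 23, not 3.

Step 1: Check each record against the rule
Step 2: Record 410 has weight = 3
Step 3: Since 3 < 23, the bonus should have been applied
Step 4: Correct value = 23, but claimed value = 3
Conclusion: Record 410 has the error.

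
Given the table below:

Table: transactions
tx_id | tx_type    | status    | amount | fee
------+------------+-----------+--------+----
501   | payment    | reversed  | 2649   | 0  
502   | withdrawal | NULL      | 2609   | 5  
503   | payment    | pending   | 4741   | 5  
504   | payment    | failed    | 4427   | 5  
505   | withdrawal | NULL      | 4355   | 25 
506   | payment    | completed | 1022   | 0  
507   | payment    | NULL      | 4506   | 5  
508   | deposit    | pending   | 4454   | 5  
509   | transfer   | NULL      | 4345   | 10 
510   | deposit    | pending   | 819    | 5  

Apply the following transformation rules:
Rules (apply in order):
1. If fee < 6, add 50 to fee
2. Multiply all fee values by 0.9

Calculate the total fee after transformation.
418.5

Step 1: Apply Rule 1 - Add 50 to records with fee < 6
  - 8 records affected: 30 + (8 × 50) = 430
  - Unaffected records: 35
  - Sum after Rule 1: 465
Step 2: Apply Rule 2 - Multiply all by 0.9
  - 465 × 0.9 = 418.5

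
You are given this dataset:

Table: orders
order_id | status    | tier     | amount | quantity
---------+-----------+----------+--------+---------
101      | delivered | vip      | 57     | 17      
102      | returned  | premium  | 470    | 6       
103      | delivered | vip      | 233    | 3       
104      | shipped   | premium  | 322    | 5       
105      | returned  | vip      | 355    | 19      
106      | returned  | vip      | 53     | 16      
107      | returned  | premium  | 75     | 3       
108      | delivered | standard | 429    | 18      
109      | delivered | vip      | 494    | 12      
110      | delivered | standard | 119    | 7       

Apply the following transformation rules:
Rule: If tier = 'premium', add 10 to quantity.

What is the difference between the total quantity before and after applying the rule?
30

Step 1: Original sum of quantity = 106
Step 2: 3 records have tier = 'premium'
Step 3: Each affected record changes by 10
Step 4: Total change = 3 × 10 = 30
Step 5: New sum = 106 + 30 = 136
Step 6: Difference = |136 - 106| = 30
        (Sum increased by 30)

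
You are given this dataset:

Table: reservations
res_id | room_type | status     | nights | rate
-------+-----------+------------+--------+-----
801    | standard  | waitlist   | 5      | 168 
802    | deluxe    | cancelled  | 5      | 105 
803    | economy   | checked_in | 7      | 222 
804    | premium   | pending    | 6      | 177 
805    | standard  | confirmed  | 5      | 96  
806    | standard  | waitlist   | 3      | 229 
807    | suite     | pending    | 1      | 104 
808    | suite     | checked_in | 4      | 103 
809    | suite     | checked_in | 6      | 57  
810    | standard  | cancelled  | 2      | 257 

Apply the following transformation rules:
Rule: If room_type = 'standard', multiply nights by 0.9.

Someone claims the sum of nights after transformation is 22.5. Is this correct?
No, the correct result is 42.5.

Step 1: Calculate the correct sum after transformation
Step 2: Apply multiplier 0.9 to records where room_type = 'standard'
Step 3: Correct result = 42.5
Step 4: Claimed result = 22.5
Step 5: 42.5 ≠ 22.5
Conclusion: The claimed result is incorrect. The correct answer is 42.5.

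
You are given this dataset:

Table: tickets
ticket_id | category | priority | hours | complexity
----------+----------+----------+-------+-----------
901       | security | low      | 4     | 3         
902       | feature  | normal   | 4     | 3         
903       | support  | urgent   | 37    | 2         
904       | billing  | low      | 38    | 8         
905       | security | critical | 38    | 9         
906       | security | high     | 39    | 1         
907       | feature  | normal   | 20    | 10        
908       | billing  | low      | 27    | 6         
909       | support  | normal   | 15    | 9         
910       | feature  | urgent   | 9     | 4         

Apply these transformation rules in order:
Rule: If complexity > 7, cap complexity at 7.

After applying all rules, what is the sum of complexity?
47

Step 1: 4 records have complexity > 7
Step 2: These records originally summed to 36
Step 3: After capping: 4 × 7 = 28
Step 4: Unaffected records sum: 19
Step 5: Final sum = 28 + 19 = 47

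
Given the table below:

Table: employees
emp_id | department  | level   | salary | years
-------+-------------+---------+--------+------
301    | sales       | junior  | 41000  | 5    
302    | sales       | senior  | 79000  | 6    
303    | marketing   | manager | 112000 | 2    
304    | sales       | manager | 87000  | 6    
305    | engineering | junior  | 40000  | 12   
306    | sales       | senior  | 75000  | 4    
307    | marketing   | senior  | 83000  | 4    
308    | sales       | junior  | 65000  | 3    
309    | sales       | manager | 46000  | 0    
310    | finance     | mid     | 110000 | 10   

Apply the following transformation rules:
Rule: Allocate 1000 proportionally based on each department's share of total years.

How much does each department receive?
engineering: 230.77, finance: 192.31, marketing: 115.38, sales: 461.54

Step 1: Calculate total years = 52
Step 2: Calculate each department's proportion:
  engineering: 12/52 = 23.08% → 230.77
  finance: 10/52 = 19.23% → 192.31
  marketing: 6/52 = 11.54% → 115.38
  sales: 24/52 = 46.15% → 461.54
Step 3: Verify: sum of allocations ≈ 1000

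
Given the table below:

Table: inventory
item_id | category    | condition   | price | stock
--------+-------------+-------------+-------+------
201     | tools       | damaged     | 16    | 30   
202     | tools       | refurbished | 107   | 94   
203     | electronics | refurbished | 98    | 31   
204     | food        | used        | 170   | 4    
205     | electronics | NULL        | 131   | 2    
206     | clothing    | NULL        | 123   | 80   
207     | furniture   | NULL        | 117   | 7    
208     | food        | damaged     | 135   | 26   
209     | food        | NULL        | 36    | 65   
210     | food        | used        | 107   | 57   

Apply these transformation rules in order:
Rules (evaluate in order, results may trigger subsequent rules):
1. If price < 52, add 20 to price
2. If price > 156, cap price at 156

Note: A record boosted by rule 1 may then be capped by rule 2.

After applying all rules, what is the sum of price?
1066

Step 1: Apply rule 1 to records with price < 52
  - 2 records get bonus of 20
  - Of these, 0 records then exceed 156 and get capped
Step 2: Apply rule 2 to records with price > 156
  - 1 records (original) are capped
Step 3: Calculate final sum = 1066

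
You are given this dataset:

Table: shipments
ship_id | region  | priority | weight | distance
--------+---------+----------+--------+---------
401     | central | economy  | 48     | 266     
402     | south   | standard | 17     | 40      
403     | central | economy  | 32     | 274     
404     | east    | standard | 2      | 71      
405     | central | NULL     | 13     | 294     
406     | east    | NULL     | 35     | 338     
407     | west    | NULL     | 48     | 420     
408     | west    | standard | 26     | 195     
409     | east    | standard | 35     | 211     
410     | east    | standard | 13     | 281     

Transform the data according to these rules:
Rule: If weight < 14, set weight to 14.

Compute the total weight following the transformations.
283

Step 1: 3 records have weight < 14
Step 2: These records originally summed to 28
Step 3: After setting to minimum: 3 × 14 = 42
Step 4: Unaffected records sum: 241
Step 5: Final sum = 42 + 241 = 283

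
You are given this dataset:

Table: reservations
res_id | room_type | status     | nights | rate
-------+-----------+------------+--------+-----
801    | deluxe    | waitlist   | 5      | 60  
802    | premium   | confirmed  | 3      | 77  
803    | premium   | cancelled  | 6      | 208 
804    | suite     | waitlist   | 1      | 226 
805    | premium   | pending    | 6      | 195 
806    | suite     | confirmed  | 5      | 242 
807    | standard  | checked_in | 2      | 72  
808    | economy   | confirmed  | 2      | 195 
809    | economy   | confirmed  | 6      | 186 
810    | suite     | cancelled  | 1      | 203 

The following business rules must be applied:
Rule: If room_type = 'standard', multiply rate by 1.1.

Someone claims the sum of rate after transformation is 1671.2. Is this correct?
Yes, the result is correct.

Step 1: Calculate the correct sum after transformation
Step 2: Apply multiplier 1.1 to records where room_type = 'standard'
Step 3: Correct result = 1671.2
Step 4: Claimed result = 1671.2
Step 5: 1671.2 = 1671.2 ✓
Conclusion: The claimed result is correct.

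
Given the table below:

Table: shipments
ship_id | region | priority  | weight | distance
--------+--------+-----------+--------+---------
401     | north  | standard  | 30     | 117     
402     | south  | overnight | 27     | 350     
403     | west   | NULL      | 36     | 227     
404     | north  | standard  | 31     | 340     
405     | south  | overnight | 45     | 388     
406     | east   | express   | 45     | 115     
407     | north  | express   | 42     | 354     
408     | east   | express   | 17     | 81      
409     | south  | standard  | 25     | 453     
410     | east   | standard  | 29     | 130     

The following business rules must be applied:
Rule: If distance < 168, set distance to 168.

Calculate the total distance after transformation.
2784

Step 1: 4 records have distance < 168
Step 2: These records originally summed to 443
Step 3: After setting to minimum: 4 × 168 = 672
Step 4: Unaffected records sum: 2112
Step 5: Final sum = 672 + 2112 = 2784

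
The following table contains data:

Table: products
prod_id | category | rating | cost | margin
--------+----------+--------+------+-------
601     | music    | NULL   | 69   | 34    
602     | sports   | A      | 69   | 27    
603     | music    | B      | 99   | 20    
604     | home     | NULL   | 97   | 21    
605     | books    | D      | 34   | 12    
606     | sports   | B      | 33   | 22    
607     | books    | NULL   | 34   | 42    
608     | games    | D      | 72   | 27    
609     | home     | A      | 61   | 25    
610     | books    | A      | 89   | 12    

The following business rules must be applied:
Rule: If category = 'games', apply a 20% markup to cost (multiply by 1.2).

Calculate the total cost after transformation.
671.4

Step 1: Records with category = 'games' have total cost = 72
Step 2: Apply multiplier: 72 × 1.2 = 86.4
Step 3: Other records total: 585
Step 4: Final sum = 86.4 + 585 = 671.4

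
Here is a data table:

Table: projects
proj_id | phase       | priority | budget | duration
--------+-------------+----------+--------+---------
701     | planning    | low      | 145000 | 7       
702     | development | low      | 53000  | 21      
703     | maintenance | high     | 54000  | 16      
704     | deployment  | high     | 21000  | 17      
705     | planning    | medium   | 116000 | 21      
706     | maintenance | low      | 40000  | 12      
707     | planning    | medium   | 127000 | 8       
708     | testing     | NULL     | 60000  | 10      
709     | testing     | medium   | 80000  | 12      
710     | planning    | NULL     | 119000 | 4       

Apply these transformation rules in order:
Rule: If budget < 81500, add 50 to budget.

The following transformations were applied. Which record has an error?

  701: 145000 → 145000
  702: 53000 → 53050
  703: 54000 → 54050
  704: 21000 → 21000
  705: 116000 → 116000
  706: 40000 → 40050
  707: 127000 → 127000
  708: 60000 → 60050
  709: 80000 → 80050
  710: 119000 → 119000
Record 704 has an error. The correct transformed value should be 21050, not 21000.

Step 1: Check each record against the rule
Step 2: Record 704 has budget = 21000
Step 3: Since 21000 < 81500, the bonus should have been applied
Step 4: Correct value = 21050, but claimed value = 21000
Conclusion: Record 704 has the error.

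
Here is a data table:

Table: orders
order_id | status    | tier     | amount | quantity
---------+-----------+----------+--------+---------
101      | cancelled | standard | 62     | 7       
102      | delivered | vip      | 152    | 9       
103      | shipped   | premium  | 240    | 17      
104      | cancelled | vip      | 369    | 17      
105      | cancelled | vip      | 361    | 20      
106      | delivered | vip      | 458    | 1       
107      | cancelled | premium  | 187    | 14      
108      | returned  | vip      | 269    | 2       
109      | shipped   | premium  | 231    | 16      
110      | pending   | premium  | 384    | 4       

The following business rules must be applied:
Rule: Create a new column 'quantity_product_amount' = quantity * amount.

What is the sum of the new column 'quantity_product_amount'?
28221

Step 1: For each record, compute quantity * amount
Example calculations:
  7 * 62 = 434
  9 * 152 = 1368
  17 * 240 = 4080
  ...
Step 2: Sum all derived values
Step 3: Total = 28221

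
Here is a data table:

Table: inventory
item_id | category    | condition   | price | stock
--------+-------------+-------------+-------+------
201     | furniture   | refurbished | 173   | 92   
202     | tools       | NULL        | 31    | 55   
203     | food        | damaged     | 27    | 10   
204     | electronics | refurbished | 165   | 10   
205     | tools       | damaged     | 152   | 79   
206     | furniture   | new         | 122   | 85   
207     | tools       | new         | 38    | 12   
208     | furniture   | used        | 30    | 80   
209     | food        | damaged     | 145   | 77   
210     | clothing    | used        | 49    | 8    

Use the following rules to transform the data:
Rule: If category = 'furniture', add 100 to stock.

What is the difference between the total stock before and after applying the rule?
300

Step 1: Original sum of stock = 508
Step 2: 3 records have category = 'furniture'
Step 3: Each affected record changes by 100
Step 4: Total change = 3 × 100 = 300
Step 5: New sum = 508 + 300 = 808
Step 6: Difference = |808 - 508| = 300
        (Sum increased by 300)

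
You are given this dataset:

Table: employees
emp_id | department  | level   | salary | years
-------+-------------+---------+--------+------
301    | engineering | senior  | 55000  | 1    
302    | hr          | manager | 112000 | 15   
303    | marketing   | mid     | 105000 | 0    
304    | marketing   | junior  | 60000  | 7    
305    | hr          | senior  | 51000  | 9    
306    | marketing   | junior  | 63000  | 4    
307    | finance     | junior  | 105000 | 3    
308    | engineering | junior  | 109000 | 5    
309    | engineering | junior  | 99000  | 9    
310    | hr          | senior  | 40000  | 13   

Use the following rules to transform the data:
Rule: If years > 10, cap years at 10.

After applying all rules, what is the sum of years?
58

Step 1: 2 records have years > 10
Step 2: These records originally summed to 28
Step 3: After capping: 2 × 10 = 20
Step 4: Unaffected records sum: 38
Step 5: Final sum = 20 + 38 = 58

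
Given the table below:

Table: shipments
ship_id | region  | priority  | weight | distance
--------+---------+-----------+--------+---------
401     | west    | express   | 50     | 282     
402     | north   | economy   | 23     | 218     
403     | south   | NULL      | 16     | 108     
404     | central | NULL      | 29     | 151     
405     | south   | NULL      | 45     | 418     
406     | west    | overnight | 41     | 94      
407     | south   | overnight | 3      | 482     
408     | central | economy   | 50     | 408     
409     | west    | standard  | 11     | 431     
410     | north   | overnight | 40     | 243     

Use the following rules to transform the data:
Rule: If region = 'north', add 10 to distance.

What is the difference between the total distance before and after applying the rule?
20

Step 1: Original sum of distance = 2835
Step 2: 2 records have region = 'north'
Step 3: Each affected record changes by 10
Step 4: Total change = 2 × 10 = 20
Step 5: New sum = 2835 + 20 = 2855
Step 6: Difference = |2855 - 2835| = 20
        (Sum increased by 20)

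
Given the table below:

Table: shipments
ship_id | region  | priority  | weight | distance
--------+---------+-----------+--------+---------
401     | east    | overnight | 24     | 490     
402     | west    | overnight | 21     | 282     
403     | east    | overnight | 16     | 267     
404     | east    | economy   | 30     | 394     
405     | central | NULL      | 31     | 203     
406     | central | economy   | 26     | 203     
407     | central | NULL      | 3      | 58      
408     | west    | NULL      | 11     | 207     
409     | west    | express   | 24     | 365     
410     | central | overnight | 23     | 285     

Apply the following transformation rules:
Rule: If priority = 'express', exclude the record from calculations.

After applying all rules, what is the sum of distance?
2389

Step 1: Identify records where priority = 'express'
Step 2: The excluded records sum to 365
Step 3: Original total distance = 2754
Step 4: Remaining total = 2754 - 365 = 2389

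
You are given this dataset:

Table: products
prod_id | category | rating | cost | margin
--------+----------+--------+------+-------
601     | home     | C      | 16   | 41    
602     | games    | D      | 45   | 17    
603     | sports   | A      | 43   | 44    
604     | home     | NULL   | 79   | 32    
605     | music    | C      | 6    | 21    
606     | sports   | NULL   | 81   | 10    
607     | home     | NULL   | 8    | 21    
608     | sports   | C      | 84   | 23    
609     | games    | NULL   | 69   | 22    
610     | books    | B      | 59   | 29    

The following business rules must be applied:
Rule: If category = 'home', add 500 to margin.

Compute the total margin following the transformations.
1760

Step 1: Count records where category = 'home': 3
Step 2: Total bonus added: 3 × 500 = 1500
Step 3: Original sum of margin: 260
Step 4: Final sum = 260 + 1500 = 1760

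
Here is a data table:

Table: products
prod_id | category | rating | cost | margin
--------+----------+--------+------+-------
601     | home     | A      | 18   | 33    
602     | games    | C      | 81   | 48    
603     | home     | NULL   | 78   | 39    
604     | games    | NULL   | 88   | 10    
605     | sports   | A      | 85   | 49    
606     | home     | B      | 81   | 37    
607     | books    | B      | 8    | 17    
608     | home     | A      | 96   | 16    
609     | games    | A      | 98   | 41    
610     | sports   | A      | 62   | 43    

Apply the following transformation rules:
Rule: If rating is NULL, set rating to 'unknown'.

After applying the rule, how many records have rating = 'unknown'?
2

Step 1: Count records where rating IS NULL
Step 2: Found 2 records with NULL rating
Step 3: These records will have rating set to 'unknown'
Step 4: Records already having rating = 'unknown': 0
Step 5: Answer: 2 + 0 = 2 records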